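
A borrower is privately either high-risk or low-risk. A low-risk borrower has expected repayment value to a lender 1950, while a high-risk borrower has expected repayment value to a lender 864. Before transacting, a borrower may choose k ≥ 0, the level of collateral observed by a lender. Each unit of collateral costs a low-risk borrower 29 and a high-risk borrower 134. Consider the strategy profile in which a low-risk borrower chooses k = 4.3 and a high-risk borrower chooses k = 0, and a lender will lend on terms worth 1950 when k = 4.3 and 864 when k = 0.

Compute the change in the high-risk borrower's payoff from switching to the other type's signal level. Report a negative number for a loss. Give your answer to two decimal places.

509.80

Playing k = 0 the high-risk borrower receives 864.
Deviating to k = 4.3 brings payment 1950 at cost 134 × 4.3 = 576.2, netting 1373.8.
Gain from deviating: 1373.8 − 864 = 509.80.
The gain is positive, so the high-risk type's incentive-compatibility constraint is violated — this profile is not a separating equilibrium.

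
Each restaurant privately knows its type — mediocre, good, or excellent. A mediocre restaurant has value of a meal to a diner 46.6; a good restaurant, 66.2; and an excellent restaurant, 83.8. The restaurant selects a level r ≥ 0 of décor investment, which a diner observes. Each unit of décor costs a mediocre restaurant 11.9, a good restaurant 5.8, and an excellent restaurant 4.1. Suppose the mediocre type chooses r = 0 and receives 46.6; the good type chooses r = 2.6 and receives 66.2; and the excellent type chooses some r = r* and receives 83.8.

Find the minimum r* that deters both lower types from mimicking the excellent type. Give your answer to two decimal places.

5.63

Good type (on-path payoff 66.2 − 5.8×2.6 = 51.12) won't mimic when 51.12 ≥ 83.8 − 5.8·r*, i.e. r* ≥ 5.63.
Mediocre type (on-path payoff 46.6) won't mimic when 46.6 ≥ 83.8 − 11.9·r*, i.e. r* ≥ 3.13.
Both must hold, so r* = max(3.13, 5.63) = 5.63. The good type's constraint binds.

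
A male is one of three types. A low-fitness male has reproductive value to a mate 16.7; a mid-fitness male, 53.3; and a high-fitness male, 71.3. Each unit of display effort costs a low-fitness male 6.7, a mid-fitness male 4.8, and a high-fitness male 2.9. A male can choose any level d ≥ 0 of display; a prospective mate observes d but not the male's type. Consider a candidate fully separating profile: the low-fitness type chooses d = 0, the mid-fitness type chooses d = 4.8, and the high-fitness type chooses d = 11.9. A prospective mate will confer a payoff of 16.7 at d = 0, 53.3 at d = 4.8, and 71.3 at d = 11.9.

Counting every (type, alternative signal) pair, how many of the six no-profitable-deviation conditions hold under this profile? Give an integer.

4

Mid-fitness (own payoff 53.3 − 4.8×4.8 = 30.26): to d=0 gives 16.7 → no gain ✓; to d=11.9 gives 71.3 − 4.8×11.9 = 14.18 → no gain ✓.
Low-fitness (own payoff 16.7): to d=4.8 gives 53.3 − 6.7×4.8 = 21.14 → profitable ✗; to d=11.9 gives 71.3 − 6.7×11.9 = -8.43 → no gain ✓.
High-fitness (own payoff 71.3 − 2.9×11.9 = 36.79): to d=0 gives 16.7 → no gain ✓; to d=4.8 gives 53.3 − 2.9×4.8 = 39.38 → profitable ✗.
4 of the 6 constraints hold; not an equilibrium.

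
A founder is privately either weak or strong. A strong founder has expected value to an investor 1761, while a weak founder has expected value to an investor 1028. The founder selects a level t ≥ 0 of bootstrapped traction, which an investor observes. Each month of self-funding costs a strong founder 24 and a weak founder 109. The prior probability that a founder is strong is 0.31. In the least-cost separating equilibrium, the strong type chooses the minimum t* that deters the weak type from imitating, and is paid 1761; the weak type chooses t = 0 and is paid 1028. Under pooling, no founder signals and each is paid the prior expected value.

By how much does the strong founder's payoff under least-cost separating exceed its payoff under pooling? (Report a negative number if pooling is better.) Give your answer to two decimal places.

344.38

Least-cost separating signal: t* solves 1028 = 1761 − 109·t*, so t* = (1761 − 1028)/109 ≈ 6.7248.
Strong type's separating payoff: 1761 − 24 × t* = 1761 − 24 × (1761 − 1028)/109 = 1761 − 17592/109 ≈ 1599.6055.
Pooling payoff: 0.31 × 1761 + 0.69 × 1028 = 1255.23.
Difference: 1599.6055 − 1255.23 = 344.3755, i.e. 344.38 to two decimal places.
The strong type prefers to separate.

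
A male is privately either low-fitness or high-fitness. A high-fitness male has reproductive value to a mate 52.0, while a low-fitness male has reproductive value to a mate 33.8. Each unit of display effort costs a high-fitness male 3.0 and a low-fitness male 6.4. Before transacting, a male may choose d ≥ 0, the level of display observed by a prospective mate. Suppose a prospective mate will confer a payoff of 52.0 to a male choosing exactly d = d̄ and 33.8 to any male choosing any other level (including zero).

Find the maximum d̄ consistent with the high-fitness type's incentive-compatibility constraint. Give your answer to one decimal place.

Choosing d̄ yields the high-fitness type 52.0 − 3.0·d̄; choosing zero yields 33.8.
The high-fitness type is indifferent at 52.0 − 3.0·d̄ = 33.8, i.e. d̄ = (52.0 − 33.8) / 3.0 ≈ 6.1.
For any d̄ above 6.1 the high-fitness type would rather pool at zero, so separation collapses.

6.1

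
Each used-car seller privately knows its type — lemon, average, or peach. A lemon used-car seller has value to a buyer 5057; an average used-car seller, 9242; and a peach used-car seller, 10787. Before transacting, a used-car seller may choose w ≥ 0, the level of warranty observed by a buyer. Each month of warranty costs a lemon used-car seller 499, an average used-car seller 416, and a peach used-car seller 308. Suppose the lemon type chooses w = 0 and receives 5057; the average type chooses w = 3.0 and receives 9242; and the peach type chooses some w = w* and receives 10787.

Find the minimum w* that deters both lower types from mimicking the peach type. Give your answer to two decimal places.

Average type (on-path payoff 9242 − 416×3.0 = 7994) won't mimic when 7994 ≥ 10787 − 416·w*, i.e. w* ≥ 6.71.
Lemon type (on-path payoff 5057) won't mimic when 5057 ≥ 10787 − 499·w*, i.e. w* ≥ 11.48.
Both must hold, so w* = max(11.48, 6.71) = 11.48. The lemon type's constraint binds.

11.48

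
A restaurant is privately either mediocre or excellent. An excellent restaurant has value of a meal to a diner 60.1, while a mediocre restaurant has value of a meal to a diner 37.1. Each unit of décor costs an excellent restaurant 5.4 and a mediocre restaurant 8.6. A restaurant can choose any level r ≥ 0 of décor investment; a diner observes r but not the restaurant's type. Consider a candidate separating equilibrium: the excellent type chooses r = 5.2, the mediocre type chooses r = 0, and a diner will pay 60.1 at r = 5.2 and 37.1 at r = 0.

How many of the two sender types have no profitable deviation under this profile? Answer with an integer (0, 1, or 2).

1

Excellent type: signal → 60.1 − 5.4 × 5.2 = 32.02; deviate to 0 → 37.1. IC fails (32.02 < 37.1).
Mediocre type: stay at 0 → 37.1; mimic → 60.1 − 8.6 × 5.2 = 15.38. IC holds (37.1 ≥ 15.38).
1 of 2 constraints hold, so this profile is not an equilibrium.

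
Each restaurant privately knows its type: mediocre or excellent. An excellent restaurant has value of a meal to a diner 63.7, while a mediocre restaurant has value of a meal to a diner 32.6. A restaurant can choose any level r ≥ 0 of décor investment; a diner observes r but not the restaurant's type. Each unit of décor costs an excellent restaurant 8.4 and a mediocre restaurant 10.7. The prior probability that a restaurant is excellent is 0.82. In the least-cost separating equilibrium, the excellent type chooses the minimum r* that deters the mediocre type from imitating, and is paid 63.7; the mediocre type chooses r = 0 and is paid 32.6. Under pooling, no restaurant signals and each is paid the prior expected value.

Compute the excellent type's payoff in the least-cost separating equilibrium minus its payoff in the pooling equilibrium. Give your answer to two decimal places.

-18.82

Least-cost separating signal: r* solves 32.6 = 63.7 − 10.7·r*, so r* = (63.7 − 32.6)/10.7 ≈ 2.9065.
Excellent type's separating payoff: 63.7 − 8.4 × r* = 63.7 − 8.4 × (63.7 − 32.6)/10.7 = 63.7 − 261.24/10.7 ≈ 39.2850.
Pooling payoff: 0.82 × 63.7 + 0.18 × 32.6 = 58.102.
Difference: 39.2850 − 58.102 = -18.817, i.e. -18.82 to two decimal places.
The excellent type would prefer the pooling outcome.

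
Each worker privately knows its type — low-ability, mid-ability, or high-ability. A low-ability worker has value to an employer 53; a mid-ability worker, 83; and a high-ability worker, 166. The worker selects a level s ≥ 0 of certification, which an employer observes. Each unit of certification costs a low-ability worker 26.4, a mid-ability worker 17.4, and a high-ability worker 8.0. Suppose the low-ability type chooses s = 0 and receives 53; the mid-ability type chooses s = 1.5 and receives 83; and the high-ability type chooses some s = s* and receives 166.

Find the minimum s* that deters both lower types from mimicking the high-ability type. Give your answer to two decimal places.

Mid-ability type (on-path payoff 83 − 17.4×1.5 = 56.9) won't mimic when 56.9 ≥ 166 − 17.4·s*, i.e. s* ≥ 6.27.
Low-ability type (on-path payoff 53) won't mimic when 53 ≥ 166 − 26.4·s*, i.e. s* ≥ 4.28.
Both must hold, so s* = max(4.28, 6.27) = 6.27. The mid-ability type's constraint binds.

6.27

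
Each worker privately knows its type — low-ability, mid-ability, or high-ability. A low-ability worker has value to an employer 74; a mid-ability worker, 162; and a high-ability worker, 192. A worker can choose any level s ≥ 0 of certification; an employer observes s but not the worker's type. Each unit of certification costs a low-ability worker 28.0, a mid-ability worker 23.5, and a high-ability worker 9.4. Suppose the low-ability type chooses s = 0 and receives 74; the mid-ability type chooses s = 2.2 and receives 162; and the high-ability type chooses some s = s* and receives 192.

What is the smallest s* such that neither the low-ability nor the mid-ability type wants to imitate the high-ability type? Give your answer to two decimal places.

4.21

Low-ability type (on-path payoff 74) won't mimic when 74 ≥ 192 − 28.0·s*, i.e. s* ≥ 4.21.
Mid-ability type (on-path payoff 162 − 23.5×2.2 = 110.3) won't mimic when 110.3 ≥ 192 − 23.5·s*, i.e. s* ≥ 3.48.
Both must hold, so s* = max(4.21, 3.48) = 4.21. The low-ability type's constraint binds.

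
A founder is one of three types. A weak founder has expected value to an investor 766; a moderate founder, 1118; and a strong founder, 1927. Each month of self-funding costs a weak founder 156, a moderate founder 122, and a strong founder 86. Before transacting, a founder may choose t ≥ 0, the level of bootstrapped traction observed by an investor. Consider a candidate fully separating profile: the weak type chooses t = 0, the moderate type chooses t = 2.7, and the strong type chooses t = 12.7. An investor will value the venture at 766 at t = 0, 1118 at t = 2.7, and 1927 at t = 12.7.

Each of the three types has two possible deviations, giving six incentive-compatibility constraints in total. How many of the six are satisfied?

Weak (own payoff 766): to t=2.7 gives 1118 − 156×2.7 = 696.8 → no gain ✓; to t=12.7 gives 1927 − 156×12.7 = -54.2 → no gain ✓.
Strong (own payoff 1927 − 86×12.7 = 834.8): to t=0 gives 766 → no gain ✓; to t=2.7 gives 1118 − 86×2.7 = 885.8 → profitable ✗.
Moderate (own payoff 1118 − 122×2.7 = 788.6): to t=0 gives 766 → no gain ✓; to t=12.7 gives 1927 − 122×12.7 = 377.6 → no gain ✓.
5 of the 6 constraints hold; not an equilibrium.

5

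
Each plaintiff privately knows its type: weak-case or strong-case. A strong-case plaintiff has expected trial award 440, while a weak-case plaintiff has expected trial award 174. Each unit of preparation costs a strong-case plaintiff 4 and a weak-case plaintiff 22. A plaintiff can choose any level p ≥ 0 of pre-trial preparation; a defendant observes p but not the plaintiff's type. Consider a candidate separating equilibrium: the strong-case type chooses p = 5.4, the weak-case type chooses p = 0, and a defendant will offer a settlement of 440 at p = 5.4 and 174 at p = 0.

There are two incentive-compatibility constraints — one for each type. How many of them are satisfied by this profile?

Strong-case type: signal → 440 − 4 × 5.4 = 418.4; deviate to 0 → 174. IC holds (418.4 ≥ 174).
Weak-case type: stay at 0 → 174; mimic → 440 − 22 × 5.4 = 321.2. IC fails (174 < 321.2).
1 of 2 constraints hold, so this profile is not an equilibrium.

1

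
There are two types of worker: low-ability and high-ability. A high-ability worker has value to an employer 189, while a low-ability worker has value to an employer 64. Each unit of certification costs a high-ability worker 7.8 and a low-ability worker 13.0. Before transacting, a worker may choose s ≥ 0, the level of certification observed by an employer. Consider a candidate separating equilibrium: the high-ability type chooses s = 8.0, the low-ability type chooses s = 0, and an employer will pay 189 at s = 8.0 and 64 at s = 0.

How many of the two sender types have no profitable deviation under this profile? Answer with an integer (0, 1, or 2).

Low-ability type: stay at 0 → 64; mimic → 189 − 13.0 × 8.0 = 85. IC fails (64 < 85).
High-ability type: signal → 189 − 7.8 × 8.0 = 126.6; deviate to 0 → 64. IC holds (126.6 ≥ 64).
1 of 2 constraints hold, so this profile is not an equilibrium.

1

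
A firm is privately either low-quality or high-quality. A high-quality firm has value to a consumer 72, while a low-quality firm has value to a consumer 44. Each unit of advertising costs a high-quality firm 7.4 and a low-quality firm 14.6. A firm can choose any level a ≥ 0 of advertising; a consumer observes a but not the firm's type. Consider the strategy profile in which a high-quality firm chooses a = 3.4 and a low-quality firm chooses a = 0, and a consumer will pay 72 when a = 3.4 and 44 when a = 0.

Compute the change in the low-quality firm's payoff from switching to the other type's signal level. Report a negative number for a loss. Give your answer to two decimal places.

Playing a = 0 the low-quality firm receives 44.
Deviating to a = 3.4 brings payment 72 at cost 14.6 × 3.4 = 49.64, netting 22.36.
Gain from deviating: 22.36 − 44 = -21.64.
The gain is negative, so the low-quality type's incentive-compatibility constraint is satisfied.

-21.64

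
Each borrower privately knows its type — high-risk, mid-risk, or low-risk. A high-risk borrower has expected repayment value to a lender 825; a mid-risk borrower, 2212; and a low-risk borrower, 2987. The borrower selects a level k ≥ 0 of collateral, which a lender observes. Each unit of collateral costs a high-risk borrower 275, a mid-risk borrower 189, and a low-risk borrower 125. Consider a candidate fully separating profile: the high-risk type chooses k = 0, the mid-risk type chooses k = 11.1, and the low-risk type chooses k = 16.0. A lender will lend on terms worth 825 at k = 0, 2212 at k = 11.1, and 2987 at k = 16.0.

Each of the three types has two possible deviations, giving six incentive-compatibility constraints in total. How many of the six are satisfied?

5

High-risk (own payoff 825): to k=11.1 gives 2212 − 275×11.1 = -840.5 → no gain ✓; to k=16.0 gives 2987 − 275×16.0 = -1413 → no gain ✓.
Mid-risk (own payoff 2212 − 189×11.1 = 114.1): to k=0 gives 825 → profitable ✗; to k=16.0 gives 2987 − 189×16.0 = -37 → no gain ✓.
Low-risk (own payoff 2987 − 125×16.0 = 987): to k=0 gives 825 → no gain ✓; to k=11.1 gives 2212 − 125×11.1 = 824.5 → no gain ✓.
5 of the 6 constraints hold; not an equilibrium.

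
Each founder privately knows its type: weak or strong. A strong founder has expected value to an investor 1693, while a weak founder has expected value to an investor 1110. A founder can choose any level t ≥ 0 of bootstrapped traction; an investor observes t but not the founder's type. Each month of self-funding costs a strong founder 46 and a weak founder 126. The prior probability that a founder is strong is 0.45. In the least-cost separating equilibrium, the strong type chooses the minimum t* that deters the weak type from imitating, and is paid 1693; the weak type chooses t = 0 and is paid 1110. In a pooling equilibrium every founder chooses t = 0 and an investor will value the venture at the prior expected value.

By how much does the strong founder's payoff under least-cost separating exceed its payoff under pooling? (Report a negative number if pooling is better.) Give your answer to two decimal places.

Least-cost separating signal: t* solves 1110 = 1693 − 126·t*, so t* = (1693 − 1110)/126 ≈ 4.6270.
Strong type's separating payoff: 1693 − 46 × t* = 1693 − 46 × (1693 − 1110)/126 = 1693 − 26818/126 ≈ 1480.1587.
Pooling payoff: 0.45 × 1693 + 0.55 × 1110 = 1372.35.
Difference: 1480.1587 − 1372.35 = 107.8087, i.e. 107.81 to two decimal places.
The strong type prefers to separate.

107.81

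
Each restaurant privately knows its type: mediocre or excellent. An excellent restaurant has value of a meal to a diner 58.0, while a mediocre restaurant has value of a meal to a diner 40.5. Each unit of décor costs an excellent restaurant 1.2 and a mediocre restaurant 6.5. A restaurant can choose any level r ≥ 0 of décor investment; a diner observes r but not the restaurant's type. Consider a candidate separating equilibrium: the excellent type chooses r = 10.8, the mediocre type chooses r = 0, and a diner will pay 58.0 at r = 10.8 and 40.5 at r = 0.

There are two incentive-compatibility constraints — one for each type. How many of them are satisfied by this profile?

Excellent type: signal → 58.0 − 1.2 × 10.8 = 45.04; deviate to 0 → 40.5. IC holds (45.04 ≥ 40.5).
Mediocre type: stay at 0 → 40.5; mimic → 58.0 − 6.5 × 10.8 = -12.2. IC holds (40.5 ≥ -12.2).
2 of 2 constraints hold, so this is a separating equilibrium.

2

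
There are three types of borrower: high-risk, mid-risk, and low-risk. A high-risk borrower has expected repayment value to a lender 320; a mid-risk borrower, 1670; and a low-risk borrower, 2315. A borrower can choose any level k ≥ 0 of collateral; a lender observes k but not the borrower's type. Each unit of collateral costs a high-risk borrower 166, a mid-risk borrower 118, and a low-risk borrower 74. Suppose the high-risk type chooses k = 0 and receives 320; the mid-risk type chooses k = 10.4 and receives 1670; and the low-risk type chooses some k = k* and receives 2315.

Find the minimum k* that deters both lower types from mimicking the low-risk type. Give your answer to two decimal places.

15.87

Mid-risk type (on-path payoff 1670 − 118×10.4 = 442.8) won't mimic when 442.8 ≥ 2315 − 118·k*, i.e. k* ≥ 15.87.
High-risk type (on-path payoff 320) won't mimic when 320 ≥ 2315 − 166·k*, i.e. k* ≥ 12.02.
Both must hold, so k* = max(12.02, 15.87) = 15.87. The mid-risk type's constraint binds.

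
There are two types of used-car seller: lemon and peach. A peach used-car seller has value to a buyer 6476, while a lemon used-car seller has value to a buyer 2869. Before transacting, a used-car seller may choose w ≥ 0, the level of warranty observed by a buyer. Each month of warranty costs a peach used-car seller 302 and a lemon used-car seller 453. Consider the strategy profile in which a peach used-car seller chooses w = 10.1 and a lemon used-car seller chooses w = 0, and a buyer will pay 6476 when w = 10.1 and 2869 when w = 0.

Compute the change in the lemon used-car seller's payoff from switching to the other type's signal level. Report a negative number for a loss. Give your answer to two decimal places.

-968.30

Playing w = 0 the lemon used-car seller receives 2869.
Deviating to w = 10.1 brings payment 6476 at cost 453 × 10.1 = 4575.3, netting 1900.7.
Gain from deviating: 1900.7 − 2869 = -968.30.
The gain is negative, so the lemon type's incentive-compatibility constraint is satisfied.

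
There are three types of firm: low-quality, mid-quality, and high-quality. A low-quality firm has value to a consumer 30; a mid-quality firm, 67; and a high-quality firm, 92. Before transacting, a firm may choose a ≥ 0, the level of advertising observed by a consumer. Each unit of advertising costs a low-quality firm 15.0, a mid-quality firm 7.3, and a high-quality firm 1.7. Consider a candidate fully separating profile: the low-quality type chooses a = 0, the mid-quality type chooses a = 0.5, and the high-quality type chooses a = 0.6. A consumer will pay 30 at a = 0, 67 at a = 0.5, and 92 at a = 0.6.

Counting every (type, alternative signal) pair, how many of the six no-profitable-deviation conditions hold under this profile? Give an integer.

Low-quality (own payoff 30): to a=0.5 gives 67 − 15.0×0.5 = 59.5 → profitable ✗; to a=0.6 gives 92 − 15.0×0.6 = 83 → profitable ✗.
High-quality (own payoff 92 − 1.7×0.6 = 90.98): to a=0 gives 30 → no gain ✓; to a=0.5 gives 67 − 1.7×0.5 = 66.15 → no gain ✓.
Mid-quality (own payoff 67 − 7.3×0.5 = 63.35): to a=0 gives 30 → no gain ✓; to a=0.6 gives 92 − 7.3×0.6 = 87.62 → profitable ✗.
3 of the 6 constraints hold; not an equilibrium.

3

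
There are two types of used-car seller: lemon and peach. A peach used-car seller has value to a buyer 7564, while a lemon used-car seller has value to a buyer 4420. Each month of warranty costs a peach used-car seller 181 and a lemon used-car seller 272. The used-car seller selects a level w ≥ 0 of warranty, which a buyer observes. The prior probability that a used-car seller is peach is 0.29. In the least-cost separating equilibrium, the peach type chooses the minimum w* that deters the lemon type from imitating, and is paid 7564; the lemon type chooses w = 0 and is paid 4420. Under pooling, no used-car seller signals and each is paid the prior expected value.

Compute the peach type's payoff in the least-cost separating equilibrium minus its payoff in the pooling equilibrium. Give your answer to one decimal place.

Least-cost separating signal: w* solves 4420 = 7564 − 272·w*, so w* = (7564 − 4420)/272 ≈ 11.5588.
Peach type's separating payoff: 7564 − 181 × w* = 7564 − 181 × (7564 − 4420)/272 = 7564 − 569064/272 ≈ 5471.853.
Pooling payoff: 0.29 × 7564 + 0.71 × 4420 = 5331.76.
Difference: 5471.853 − 5331.76 = 140.093, i.e. 140.1 to one decimal place.
The peach type prefers to separate.

140.1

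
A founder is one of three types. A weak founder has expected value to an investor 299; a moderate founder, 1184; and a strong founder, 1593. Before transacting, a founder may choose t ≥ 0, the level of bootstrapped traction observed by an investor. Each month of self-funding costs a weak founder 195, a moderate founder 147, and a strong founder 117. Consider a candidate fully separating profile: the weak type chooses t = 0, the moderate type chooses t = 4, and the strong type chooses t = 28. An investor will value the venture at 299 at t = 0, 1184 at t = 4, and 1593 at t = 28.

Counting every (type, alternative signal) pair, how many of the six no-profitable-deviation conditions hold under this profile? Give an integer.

Strong (own payoff 1593 − 117×28 = -1683): to t=0 gives 299 → profitable ✗; to t=4 gives 1184 − 117×4 = 716 → profitable ✗.
Moderate (own payoff 1184 − 147×4 = 596): to t=0 gives 299 → no gain ✓; to t=28 gives 1593 − 147×28 = -2523 → no gain ✓.
Weak (own payoff 299): to t=4 gives 1184 − 195×4 = 404 → profitable ✗; to t=28 gives 1593 − 195×28 = -3867 → no gain ✓.
3 of the 6 constraints hold; not an equilibrium.

3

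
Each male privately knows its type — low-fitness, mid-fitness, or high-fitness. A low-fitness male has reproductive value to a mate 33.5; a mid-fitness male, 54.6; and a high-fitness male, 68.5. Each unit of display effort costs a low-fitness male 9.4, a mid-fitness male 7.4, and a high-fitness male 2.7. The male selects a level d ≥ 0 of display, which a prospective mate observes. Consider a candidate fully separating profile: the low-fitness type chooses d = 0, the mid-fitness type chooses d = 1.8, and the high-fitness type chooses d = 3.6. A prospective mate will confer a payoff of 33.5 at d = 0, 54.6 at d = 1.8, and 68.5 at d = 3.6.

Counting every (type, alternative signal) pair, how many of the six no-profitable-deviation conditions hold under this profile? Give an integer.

High-fitness (own payoff 68.5 − 2.7×3.6 = 58.78): to d=0 gives 33.5 → no gain ✓; to d=1.8 gives 54.6 − 2.7×1.8 = 49.74 → no gain ✓.
Low-fitness (own payoff 33.5): to d=1.8 gives 54.6 − 9.4×1.8 = 37.68 → profitable ✗; to d=3.6 gives 68.5 − 9.4×3.6 = 34.66 → profitable ✗.
Mid-fitness (own payoff 54.6 − 7.4×1.8 = 41.28): to d=0 gives 33.5 → no gain ✓; to d=3.6 gives 68.5 − 7.4×3.6 = 41.86 → profitable ✗.
3 of the 6 constraints hold; not an equilibrium.

3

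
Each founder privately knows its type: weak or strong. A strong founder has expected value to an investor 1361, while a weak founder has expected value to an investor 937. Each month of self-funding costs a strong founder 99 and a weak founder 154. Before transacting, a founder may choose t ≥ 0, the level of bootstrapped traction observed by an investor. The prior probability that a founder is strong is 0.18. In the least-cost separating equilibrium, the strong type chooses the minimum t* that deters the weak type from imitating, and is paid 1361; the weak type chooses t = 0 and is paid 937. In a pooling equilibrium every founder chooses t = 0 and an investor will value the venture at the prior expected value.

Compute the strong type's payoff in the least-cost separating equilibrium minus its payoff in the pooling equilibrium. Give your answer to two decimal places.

Least-cost separating signal: t* solves 937 = 1361 − 154·t*, so t* = (1361 − 937)/154 ≈ 2.7532.
Strong type's separating payoff: 1361 − 99 × t* = 1361 − 99 × (1361 − 937)/154 = 1361 − 41976/154 ≈ 1088.4286.
Pooling payoff: 0.18 × 1361 + 0.82 × 937 = 1013.32.
Difference: 1088.4286 − 1013.32 = 75.1086, i.e. 75.11 to two decimal places.
The strong type prefers to separate.

75.11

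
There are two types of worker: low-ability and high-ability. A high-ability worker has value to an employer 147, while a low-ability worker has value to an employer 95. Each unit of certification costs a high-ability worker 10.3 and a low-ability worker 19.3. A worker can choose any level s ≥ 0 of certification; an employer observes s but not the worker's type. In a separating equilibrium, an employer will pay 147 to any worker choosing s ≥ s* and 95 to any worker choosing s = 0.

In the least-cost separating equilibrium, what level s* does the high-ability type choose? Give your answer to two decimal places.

2.69

A low-ability worker choosing s = 0 receives 95.
Imitating at s* instead would pay 147 at cost 19.3·s*, netting 147 − 19.3·s*.
Indifference: 95 = 147 − 19.3·s*, so s* = (147 − 95) / 19.3 ≈ 2.69.
At s* the low-ability type's incentive constraint just binds; the high-ability type strictly prefers s* since its per-unit cost is lower.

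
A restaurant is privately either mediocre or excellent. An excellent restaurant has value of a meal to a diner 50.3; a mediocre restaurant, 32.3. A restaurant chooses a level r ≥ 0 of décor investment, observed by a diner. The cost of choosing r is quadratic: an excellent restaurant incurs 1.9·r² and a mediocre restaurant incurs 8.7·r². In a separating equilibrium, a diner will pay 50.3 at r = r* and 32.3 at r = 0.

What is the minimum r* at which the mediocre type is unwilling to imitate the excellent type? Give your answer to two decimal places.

1.44

The mediocre type at r = 0 receives 32.3; imitating at r* yields 50.3 − 8.7·r*².
Indifference: 32.3 = 50.3 − 8.7·r*², so r*² = (50.3 − 32.3) / 8.7 ≈ 2.0690.
r* = √2.0690 ≈ 1.44.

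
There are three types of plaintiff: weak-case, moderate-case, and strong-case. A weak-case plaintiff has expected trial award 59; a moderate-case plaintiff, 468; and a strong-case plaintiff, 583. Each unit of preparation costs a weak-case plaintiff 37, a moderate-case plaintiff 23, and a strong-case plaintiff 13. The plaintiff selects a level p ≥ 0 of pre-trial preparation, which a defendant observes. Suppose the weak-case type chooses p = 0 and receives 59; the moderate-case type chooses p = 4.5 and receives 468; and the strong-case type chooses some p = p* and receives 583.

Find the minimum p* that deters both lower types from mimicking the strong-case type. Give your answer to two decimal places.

Weak-case type (on-path payoff 59) won't mimic when 59 ≥ 583 − 37·p*, i.e. p* ≥ 14.16.
Moderate-case type (on-path payoff 468 − 23×4.5 = 364.5) won't mimic when 364.5 ≥ 583 − 23·p*, i.e. p* ≥ 9.50.
Both must hold, so p* = max(14.16, 9.50) = 14.16. The weak-case type's constraint binds.

14.16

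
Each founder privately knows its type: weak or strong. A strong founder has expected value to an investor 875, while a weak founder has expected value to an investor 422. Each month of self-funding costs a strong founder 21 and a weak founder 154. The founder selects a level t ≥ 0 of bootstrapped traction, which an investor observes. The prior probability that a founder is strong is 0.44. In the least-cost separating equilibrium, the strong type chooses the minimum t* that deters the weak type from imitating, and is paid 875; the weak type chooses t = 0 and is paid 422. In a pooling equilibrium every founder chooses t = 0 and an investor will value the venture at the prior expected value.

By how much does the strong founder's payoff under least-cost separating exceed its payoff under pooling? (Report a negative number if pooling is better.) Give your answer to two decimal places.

Least-cost separating signal: t* solves 422 = 875 − 154·t*, so t* = (875 − 422)/154 ≈ 2.9416.
Strong type's separating payoff: 875 − 21 × t* = 875 − 21 × (875 − 422)/154 = 875 − 9513/154 ≈ 813.2273.
Pooling payoff: 0.44 × 875 + 0.56 × 422 = 621.32.
Difference: 813.2273 − 621.32 = 191.9073, i.e. 191.91 to two decimal places.
The strong type prefers to separate.

191.91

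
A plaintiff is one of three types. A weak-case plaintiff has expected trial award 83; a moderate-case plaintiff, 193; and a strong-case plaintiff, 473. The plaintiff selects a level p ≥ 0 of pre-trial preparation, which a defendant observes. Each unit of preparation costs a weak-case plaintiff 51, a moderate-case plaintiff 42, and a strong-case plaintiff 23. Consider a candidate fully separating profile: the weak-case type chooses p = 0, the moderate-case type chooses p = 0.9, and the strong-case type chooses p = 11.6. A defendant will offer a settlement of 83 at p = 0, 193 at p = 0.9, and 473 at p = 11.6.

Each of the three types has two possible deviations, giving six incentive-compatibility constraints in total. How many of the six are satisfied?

5

Weak-case (own payoff 83): to p=0.9 gives 193 − 51×0.9 = 147.1 → profitable ✗; to p=11.6 gives 473 − 51×11.6 = -118.6 → no gain ✓.
Strong-case (own payoff 473 − 23×11.6 = 206.2): to p=0 gives 83 → no gain ✓; to p=0.9 gives 193 − 23×0.9 = 172.3 → no gain ✓.
Moderate-case (own payoff 193 − 42×0.9 = 155.2): to p=0 gives 83 → no gain ✓; to p=11.6 gives 473 − 42×11.6 = -14.2 → no gain ✓.
5 of the 6 constraints hold; not an equilibrium.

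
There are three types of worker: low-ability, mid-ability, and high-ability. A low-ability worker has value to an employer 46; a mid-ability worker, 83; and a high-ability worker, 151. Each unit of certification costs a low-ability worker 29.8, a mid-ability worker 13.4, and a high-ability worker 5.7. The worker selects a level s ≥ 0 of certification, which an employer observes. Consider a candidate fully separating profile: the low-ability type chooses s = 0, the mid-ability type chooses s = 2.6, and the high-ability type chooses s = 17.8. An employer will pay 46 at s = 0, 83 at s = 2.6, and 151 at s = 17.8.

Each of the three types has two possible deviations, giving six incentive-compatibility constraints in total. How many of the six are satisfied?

Low-ability (own payoff 46): to s=2.6 gives 83 − 29.8×2.6 = 5.52 → no gain ✓; to s=17.8 gives 151 − 29.8×17.8 = -379.44 → no gain ✓.
Mid-ability (own payoff 83 − 13.4×2.6 = 48.16): to s=0 gives 46 → no gain ✓; to s=17.8 gives 151 − 13.4×17.8 = -87.52 → no gain ✓.
High-ability (own payoff 151 − 5.7×17.8 = 49.54): to s=0 gives 46 → no gain ✓; to s=2.6 gives 83 − 5.7×2.6 = 68.18 → profitable ✗.
5 of the 6 constraints hold; not an equilibrium.

5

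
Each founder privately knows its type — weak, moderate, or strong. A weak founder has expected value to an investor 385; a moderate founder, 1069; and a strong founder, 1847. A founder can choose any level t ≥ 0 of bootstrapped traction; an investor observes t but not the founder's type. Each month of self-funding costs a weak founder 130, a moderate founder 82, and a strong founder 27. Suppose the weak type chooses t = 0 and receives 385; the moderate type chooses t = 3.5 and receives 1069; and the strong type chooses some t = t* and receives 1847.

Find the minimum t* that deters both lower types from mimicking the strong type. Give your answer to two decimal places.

12.99

Weak type (on-path payoff 385) won't mimic when 385 ≥ 1847 − 130·t*, i.e. t* ≥ 11.25.
Moderate type (on-path payoff 1069 − 82×3.5 = 782) won't mimic when 782 ≥ 1847 − 82·t*, i.e. t* ≥ 12.99.
Both must hold, so t* = max(11.25, 12.99) = 12.99. The moderate type's constraint binds.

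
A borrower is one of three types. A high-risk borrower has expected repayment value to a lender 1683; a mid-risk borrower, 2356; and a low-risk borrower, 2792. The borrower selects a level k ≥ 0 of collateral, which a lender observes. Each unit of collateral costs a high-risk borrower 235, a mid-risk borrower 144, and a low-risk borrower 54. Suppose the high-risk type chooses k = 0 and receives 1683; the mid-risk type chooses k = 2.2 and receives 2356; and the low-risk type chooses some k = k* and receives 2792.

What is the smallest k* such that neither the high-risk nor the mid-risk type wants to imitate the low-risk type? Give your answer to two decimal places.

Mid-risk type (on-path payoff 2356 − 144×2.2 = 2039.2) won't mimic when 2039.2 ≥ 2792 − 144·k*, i.e. k* ≥ 5.23.
High-risk type (on-path payoff 1683) won't mimic when 1683 ≥ 2792 − 235·k*, i.e. k* ≥ 4.72.
Both must hold, so k* = max(4.72, 5.23) = 5.23. The mid-risk type's constraint binds.

5.23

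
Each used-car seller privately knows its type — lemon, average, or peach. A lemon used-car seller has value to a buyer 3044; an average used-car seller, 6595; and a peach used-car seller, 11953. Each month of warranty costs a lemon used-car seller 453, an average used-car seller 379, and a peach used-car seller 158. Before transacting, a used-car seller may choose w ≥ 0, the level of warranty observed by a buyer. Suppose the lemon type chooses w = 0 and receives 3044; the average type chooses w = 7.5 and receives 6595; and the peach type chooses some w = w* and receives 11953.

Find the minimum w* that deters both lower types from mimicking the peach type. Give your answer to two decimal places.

21.64

Lemon type (on-path payoff 3044) won't mimic when 3044 ≥ 11953 − 453·w*, i.e. w* ≥ 19.67.
Average type (on-path payoff 6595 − 379×7.5 = 3752.5) won't mimic when 3752.5 ≥ 11953 − 379·w*, i.e. w* ≥ 21.64.
Both must hold, so w* = max(19.67, 21.64) = 21.64. The average type's constraint binds.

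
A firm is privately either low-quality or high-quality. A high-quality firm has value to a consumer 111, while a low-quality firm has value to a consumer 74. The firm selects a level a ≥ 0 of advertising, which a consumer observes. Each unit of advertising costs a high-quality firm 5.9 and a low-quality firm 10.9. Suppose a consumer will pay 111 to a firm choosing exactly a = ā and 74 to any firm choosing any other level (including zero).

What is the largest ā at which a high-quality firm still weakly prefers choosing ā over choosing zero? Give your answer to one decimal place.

6.3

Choosing ā yields the high-quality type 111 − 5.9·ā; choosing zero yields 74.
The high-quality type is indifferent at 111 − 5.9·ā = 74, i.e. ā = (111 − 74) / 5.9 ≈ 6.3.
For any ā above 6.3 the high-quality type would rather pool at zero, so separation collapses.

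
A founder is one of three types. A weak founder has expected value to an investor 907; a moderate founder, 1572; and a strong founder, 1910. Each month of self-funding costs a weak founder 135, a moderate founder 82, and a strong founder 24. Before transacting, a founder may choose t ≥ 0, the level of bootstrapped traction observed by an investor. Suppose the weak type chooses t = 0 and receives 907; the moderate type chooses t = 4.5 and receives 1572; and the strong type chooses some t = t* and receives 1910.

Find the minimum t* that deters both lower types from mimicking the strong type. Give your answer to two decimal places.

Moderate type (on-path payoff 1572 − 82×4.5 = 1203) won't mimic when 1203 ≥ 1910 − 82·t*, i.e. t* ≥ 8.62.
Weak type (on-path payoff 907) won't mimic when 907 ≥ 1910 − 135·t*, i.e. t* ≥ 7.43.
Both must hold, so t* = max(7.43, 8.62) = 8.62. The moderate type's constraint binds.

8.62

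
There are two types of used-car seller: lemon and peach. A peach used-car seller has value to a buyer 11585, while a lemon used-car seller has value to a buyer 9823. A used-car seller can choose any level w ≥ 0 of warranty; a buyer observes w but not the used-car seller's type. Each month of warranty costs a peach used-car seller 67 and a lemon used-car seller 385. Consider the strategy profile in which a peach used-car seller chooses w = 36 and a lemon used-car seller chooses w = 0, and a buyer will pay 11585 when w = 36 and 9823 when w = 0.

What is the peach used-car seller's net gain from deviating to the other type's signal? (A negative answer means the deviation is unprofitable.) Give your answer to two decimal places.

Playing w = 36 the peach used-car seller receives 11585 − 67 × 36 = 9173.
Deviating to w = 0 yields 9823 instead.
Gain from deviating: 9823 − 9173 = 650.00.
The gain is positive, so the peach type's incentive-compatibility constraint is violated — this profile is not a separating equilibrium.

650.00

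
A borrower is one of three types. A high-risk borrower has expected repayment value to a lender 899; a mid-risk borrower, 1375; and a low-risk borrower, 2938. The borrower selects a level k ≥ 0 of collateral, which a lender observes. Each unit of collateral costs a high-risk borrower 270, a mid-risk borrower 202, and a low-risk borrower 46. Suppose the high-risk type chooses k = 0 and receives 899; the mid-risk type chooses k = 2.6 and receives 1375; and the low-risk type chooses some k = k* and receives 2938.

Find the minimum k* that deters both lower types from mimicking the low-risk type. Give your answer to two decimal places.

Mid-risk type (on-path payoff 1375 − 202×2.6 = 849.8) won't mimic when 849.8 ≥ 2938 − 202·k*, i.e. k* ≥ 10.34.
High-risk type (on-path payoff 899) won't mimic when 899 ≥ 2938 − 270·k*, i.e. k* ≥ 7.55.
Both must hold, so k* = max(7.55, 10.34) = 10.34. The mid-risk type's constraint binds.

10.34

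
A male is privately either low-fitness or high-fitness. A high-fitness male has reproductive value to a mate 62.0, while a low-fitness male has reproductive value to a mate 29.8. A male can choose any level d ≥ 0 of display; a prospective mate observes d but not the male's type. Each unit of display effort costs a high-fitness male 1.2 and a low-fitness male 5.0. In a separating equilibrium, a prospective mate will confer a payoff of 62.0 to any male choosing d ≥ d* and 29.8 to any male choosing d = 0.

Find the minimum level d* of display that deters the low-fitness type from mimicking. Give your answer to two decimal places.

A low-fitness male choosing d = 0 receives 29.8.
Imitating at d* instead would pay 62.0 at cost 5.0·d*, netting 62.0 − 5.0·d*.
Indifference: 29.8 = 62.0 − 5.0·d*, so d* = (62.0 − 29.8) / 5.0 = 6.44.
At d* the low-fitness type's incentive constraint just binds; the high-fitness type strictly prefers d* since its per-unit cost is lower.

6.44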